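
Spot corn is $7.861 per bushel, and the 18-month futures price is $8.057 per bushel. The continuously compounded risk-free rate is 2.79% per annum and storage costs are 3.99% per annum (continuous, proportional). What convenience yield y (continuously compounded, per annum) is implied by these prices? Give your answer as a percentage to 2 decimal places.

F = S·e^((r+u−y)T) ⇒ (r+u−y) = ln(F/S)/T
ln(8.057/7.861) = 0.024627; /T ⇒ 0.016418
y = r + u − ln(F/S)/T = 0.0279 + 0.0399 − 0.016418 = 0.051382
y = 5.14%

5.14%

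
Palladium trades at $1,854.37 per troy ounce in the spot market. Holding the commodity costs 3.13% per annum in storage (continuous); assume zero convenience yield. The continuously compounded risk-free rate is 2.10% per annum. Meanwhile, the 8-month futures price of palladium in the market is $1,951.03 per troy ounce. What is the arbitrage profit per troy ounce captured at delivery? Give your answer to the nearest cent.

$30.86 per troy ounce

Fair futures: F* = S·e^(carry·T), with carry = (r + u) = 0.0210 + 0.0313 = 0.0523
F* = 1854.37 · e^(0.0523 × 8/12) = 1854.37 · e^0.03486667 = 1854.37 × 1.03548164 = $1920.1661
Market $1951.03 > fair $1920.1661: forward overpriced → cash-and-carry (buy spot, short the forward).
At maturity, profit = |F_mkt − F*| = |1951.03 − 1920.1661| = $30.86 per troy ounce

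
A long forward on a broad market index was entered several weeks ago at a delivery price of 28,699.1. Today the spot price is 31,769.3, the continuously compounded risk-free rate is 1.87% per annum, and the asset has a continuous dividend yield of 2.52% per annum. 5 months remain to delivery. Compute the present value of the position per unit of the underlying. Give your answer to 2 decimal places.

2961.11

Current fair forward for the remaining 5 months: F = S·e^((r − q)·T), (r − q) = 0.0187 − 0.0252 = -0.0065
F = 31769.3 · e^(-0.0065 × 5/12) = 31769.3 × 0.99729533 = 31683.3745
Value of long forward = (F − K)·e^(−rT) = (31683.3745 − 28699.1) · e^(−0.0187·5/12)
= 2984.2745 × 0.99223861 = 2961.11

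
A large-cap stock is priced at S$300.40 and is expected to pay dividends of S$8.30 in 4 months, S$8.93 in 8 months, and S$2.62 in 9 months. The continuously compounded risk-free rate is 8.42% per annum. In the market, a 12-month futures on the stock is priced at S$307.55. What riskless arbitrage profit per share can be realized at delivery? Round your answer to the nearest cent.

PV(dividends) I = 8.30·e^(−0.0842·4/12) + 8.93·e^(−0.0842·8/12) + 2.62·e^(−0.0842·9/12) = 18.9725
Fair futures F* = (S − I)·e^(rT) = (300.40 − 18.9725)·e^0.084200 = 281.4275 × 1.087846 = 306.1498
Market S$307.55 > fair 306.1498: forward overpriced → cash-and-carry (borrow at r, buy the stock and collect the dividends, short the forward).
Profit at T = |F_mkt − F*| = |307.55 − 306.1498| = S$1.40 per share

S$1.40 per share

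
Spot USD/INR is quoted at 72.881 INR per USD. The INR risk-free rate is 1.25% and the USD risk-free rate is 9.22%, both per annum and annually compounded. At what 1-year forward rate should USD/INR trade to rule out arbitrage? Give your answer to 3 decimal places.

67.563

By covered interest parity, F = S · (1+r_INR)^T / (1+r_USD)^T
= 72.881 × 1.012500 / 1.092200 = 72.881 × 0.927028
F = 67.563 INR per USD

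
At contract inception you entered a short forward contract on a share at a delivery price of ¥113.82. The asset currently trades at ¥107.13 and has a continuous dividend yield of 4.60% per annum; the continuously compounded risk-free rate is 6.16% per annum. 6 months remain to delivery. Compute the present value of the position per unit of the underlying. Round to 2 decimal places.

Current fair forward for the remaining 6 months: F = S·e^((r − q)·T), (r − q) = 0.0616 − 0.0460 = 0.0156
F = 107.13 · e^(0.0156 × 6/12) = 107.13 × 1.007830 = 107.9688
Value of long forward = (F − K)·e^(−rT) = (107.9688 − 113.82) · e^(−0.0616·6/12)
= -5.8512 × 0.969669 = -5.67
Short position value = −(long value) = ¥5.67

¥5.67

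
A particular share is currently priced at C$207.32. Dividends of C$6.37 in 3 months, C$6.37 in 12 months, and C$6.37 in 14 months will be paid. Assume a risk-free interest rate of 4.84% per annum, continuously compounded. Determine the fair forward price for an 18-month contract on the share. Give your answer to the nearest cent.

C$203.16

PV(dividends) I = 6.37·e^(−0.0484·3/12) + 6.37·e^(−0.0484·12/12) + 6.37·e^(−0.0484·14/12)
I = 6.2934 + 6.0690 + 6.0203 = 18.3827
F = (S − I)·e^(rT) = (207.32 − 18.3827) · e^(0.0484·18/12)
= 188.9373 · e^0.072600 = 188.9373 × 1.075300 = C$203.16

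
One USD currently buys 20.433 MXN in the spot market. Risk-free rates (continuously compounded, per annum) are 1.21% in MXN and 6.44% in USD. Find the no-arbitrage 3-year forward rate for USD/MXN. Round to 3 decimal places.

F = S·e^((r_MXN − r_USD)T) = 20.433 · e^((0.0121 − 0.0644) × 3)
= 20.433 · e^-0.156900 = 20.433 × 0.854790
F = 17.466 MXN per USD

17.466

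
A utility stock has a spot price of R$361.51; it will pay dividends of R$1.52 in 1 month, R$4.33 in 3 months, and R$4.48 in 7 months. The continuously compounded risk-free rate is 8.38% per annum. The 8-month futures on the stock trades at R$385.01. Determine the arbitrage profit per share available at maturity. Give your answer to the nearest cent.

R$13.32 per share

PV(dividends) I = 1.52·e^(−0.0838·1/12) + 4.33·e^(−0.0838·3/12) + 4.48·e^(−0.0838·7/12) = 10.0159
Fair futures F* = (S − I)·e^(rT) = (361.51 − 10.0159)·e^0.055867 = 351.4941 × 1.057457 = 371.6899
Market R$385.01 > fair 371.6899: forward overpriced → cash-and-carry (borrow at r, buy the stock and collect the dividends, short the forward).
Profit at T = |F_mkt − F*| = |385.01 − 371.6899| = R$13.32 per share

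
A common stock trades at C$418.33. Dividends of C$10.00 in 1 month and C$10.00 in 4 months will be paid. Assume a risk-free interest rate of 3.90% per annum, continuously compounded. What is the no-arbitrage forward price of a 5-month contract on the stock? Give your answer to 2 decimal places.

PV(dividends) I = 10.00·e^(−0.0390·1/12) + 10.00·e^(−0.0390·4/12)
I = 9.9676 + 9.8708 = 19.8384
F = (S − I)·e^(rT) = (418.33 − 19.8384) · e^(0.0390·5/12)
= 398.4916 · e^0.016250 = 398.4916 × 1.016383 = C$405.02

C$405.02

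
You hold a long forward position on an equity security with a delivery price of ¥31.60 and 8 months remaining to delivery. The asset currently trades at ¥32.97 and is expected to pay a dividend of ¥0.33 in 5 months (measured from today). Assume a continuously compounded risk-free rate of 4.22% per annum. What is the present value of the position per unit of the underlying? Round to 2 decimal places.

¥1.92

PV(remaining dividends) I = 0.33·e^(−0.0422·5/12) = 0.3242
Current forward F = (S − I)·e^(rT) = (32.97 − 0.3242)·e^(0.0422·8/12) = 32.6458 × 1.028533 = 33.5773
Value (long) = (F − K)·e^(−rT) = (33.5773 − 31.60) × 0.972259 = 1.9224
Value = ¥1.92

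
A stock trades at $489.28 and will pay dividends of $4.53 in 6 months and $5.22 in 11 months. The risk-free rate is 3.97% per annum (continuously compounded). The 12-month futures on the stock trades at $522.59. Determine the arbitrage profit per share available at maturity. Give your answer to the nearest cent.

PV(dividends) I = 4.53·e^(−0.0397·6/12) + 5.22·e^(−0.0397·11/12) = 9.4744
Fair futures F* = (S − I)·e^(rT) = (489.28 − 9.4744)·e^0.039700 = 479.8056 × 1.040499 = 499.2372
Market $522.59 > fair 499.2372: forward overpriced → cash-and-carry (borrow at r, buy the stock and collect the dividends, short the forward).
Profit at T = |F_mkt − F*| = |522.59 − 499.2372| = $23.35 per share

$23.35 per share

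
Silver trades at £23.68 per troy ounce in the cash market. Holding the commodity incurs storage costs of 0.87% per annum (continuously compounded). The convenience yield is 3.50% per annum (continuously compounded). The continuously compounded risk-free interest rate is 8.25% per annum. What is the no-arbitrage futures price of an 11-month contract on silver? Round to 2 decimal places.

£24.93 per troy ounce

Net carry = r + u − y = 0.0825 + 0.0087 − 0.0350 = 0.0562
F = S·e^((r+u−y)T) = 23.68 · e^(0.0562 × 11/12) = 23.68 · e^0.051517
= 23.68 × 1.052867 = £24.93 per troy ounce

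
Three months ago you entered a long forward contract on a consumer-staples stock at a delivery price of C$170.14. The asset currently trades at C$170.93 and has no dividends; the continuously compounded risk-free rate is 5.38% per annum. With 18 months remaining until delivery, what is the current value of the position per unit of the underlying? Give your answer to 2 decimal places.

Current fair forward for the remaining 18 months: F = S·e^(r·T), r = 0.0538
F = 170.93 · e^(0.0538 × 18/12) = 170.93 × 1.084046 = 185.2960
Value of long forward = (F − K)·e^(−rT) = (185.2960 − 170.14) · e^(−0.0538·18/12)
= 15.1560 × 0.922470 = 13.98

C$13.98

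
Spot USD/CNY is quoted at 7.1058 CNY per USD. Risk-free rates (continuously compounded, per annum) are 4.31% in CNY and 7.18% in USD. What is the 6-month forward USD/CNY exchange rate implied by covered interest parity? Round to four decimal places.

F = S·e^((r_CNY − r_USD)T) = 7.1058 · e^((0.0431 − 0.0718) × 6/12)
= 7.1058 · e^-0.014350 = 7.1058 × 0.985752
F = 7.0046 CNY per USD

7.0046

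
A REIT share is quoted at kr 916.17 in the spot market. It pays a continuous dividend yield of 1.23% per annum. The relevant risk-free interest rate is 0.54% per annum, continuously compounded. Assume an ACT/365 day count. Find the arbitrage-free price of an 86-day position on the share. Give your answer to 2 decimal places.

kr 914.68

F = S·e^((r − q)T) = 916.17 · e^((0.0054 − 0.0123) × 86/365)
= 916.17 · e^-0.001626 = 916.17 × 0.998375
F = kr 914.68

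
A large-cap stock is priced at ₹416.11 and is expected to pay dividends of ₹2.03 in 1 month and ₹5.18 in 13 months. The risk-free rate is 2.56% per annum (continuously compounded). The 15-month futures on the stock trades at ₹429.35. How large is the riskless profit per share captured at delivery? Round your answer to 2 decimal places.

PV(dividends) I = 2.03·e^(−0.0256·1/12) + 5.18·e^(−0.0256·13/12) = 7.0640
Fair futures F* = (S − I)·e^(rT) = (416.11 − 7.0640)·e^0.032000 = 409.0460 × 1.032518 = 422.3474
Market ₹429.35 > fair 422.3474: forward overpriced → cash-and-carry (borrow at r, buy the stock and collect the dividends, short the forward).
Profit at T = |F_mkt − F*| = |429.35 − 422.3474| = ₹7.00 per share

₹7.00 per share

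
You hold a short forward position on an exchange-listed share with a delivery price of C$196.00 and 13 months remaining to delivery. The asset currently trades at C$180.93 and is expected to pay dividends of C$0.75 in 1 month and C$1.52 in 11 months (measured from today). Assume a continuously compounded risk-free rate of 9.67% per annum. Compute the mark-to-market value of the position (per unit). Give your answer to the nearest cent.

-C$2.29

PV(remaining dividends) I = 0.75·e^(−0.0967·1/12) + 1.52·e^(−0.0967·11/12) = 2.1350
Current forward F = (S − I)·e^(rT) = (180.93 − 2.1350)·e^(0.0967·13/12) = 178.7950 × 1.110442 = 198.5415
Value (long) = (F − K)·e^(−rT) = (198.5415 − 196.00) × 0.900542 = 2.2887
Short position value = −(long value) = -C$2.29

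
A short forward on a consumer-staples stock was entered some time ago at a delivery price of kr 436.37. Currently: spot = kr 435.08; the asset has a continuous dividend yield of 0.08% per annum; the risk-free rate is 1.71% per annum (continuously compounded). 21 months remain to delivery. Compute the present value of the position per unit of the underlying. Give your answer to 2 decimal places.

-kr 10.97

Current fair forward for the remaining 21 months: F = S·e^((r − q)·T), (r − q) = 0.0171 − 0.0008 = 0.0163
F = 435.08 · e^(0.0163 × 21/12) = 435.08 × 1.028936 = 447.6695
Value of long forward = (F − K)·e^(−rT) = (447.6695 − 436.37) · e^(−0.0171·21/12)
= 11.2995 × 0.970518 = 10.97
Short position value = −(long value) = -kr 10.97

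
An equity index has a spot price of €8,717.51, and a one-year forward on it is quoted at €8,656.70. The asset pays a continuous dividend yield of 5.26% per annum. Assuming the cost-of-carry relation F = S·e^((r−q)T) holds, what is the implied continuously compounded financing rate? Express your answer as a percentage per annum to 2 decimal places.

From F = S·e^((r−q)T): (r − q) = ln(F/S)/T
ln(8656.70/8717.51) = ln(0.993024) = -0.007000
(r − q) = -0.007000 / (12/12) = -0.007000
r = ln(F/S)/T + q = -0.007000 + 0.0526 = 0.045600
r = 4.56%

4.56%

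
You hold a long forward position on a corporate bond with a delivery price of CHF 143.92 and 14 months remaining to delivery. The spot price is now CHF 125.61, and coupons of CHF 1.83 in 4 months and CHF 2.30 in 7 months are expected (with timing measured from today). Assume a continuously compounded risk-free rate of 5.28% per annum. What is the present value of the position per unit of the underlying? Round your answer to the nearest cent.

PV(remaining coupons) I = 1.83·e^(−0.0528·4/12) + 2.30·e^(−0.0528·7/12) = 4.0283
Current forward F = (S − I)·e^(rT) = (125.61 − 4.0283)·e^(0.0528·14/12) = 121.5817 × 1.063537 = 129.3066
Value (long) = (F − K)·e^(−rT) = (129.3066 − 143.92) × 0.940259 = -13.7404
Value = -CHF 13.74

-CHF 13.74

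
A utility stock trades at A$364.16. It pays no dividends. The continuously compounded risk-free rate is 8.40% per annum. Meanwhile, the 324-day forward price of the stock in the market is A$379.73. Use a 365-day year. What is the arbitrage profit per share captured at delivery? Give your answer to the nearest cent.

A$12.62 per share

Fair forward: F* = S·e^(carry·T), with carry = r = 0.0840
F* = 364.16 · e^(0.0840 × 324/365) = 364.16 · e^0.074564 = 364.16 × 1.077414 = A$392.3511
Market A$379.73 < fair A$392.3511: forward underpriced → reverse cash-and-carry (short spot, go long the forward).
At maturity, profit = |F_mkt − F*| = |379.73 − 392.3511| = A$12.62 per share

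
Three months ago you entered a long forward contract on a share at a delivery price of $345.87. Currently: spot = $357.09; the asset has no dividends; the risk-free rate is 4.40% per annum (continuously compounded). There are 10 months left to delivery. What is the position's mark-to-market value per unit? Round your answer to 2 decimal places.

$23.67

Current fair forward for the remaining 10 months: F = S·e^(r·T), r = 0.0440
F = 357.09 · e^(0.0440 × 10/12) = 357.09 × 1.037347 = 370.4262
Value of long forward = (F − K)·e^(−rT) = (370.4262 − 345.87) · e^(−0.0440·10/12)
= 24.5562 × 0.963997 = 23.67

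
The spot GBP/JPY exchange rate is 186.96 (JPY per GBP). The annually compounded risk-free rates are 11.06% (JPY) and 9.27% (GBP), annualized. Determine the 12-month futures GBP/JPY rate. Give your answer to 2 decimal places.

190.02

By covered interest parity, F = S · (1+r_JPY)^T / (1+r_GBP)^T
= 186.96 × 1.110600 / 1.092700 = 186.96 × 1.016381
F = 190.02 JPY per GBP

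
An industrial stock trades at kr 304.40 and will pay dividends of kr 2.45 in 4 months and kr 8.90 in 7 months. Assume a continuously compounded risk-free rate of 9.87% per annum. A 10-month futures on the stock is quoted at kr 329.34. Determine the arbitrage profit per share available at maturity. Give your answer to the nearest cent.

kr 10.54 per share

PV(dividends) I = 2.45·e^(−0.0987·4/12) + 8.90·e^(−0.0987·7/12) = 10.7728
Fair futures F* = (S − I)·e^(rT) = (304.40 − 10.7728)·e^0.082250 = 293.6272 × 1.085727 = 318.7990
Market kr 329.34 > fair 318.7990: forward overpriced → cash-and-carry (borrow at r, buy the stock and collect the dividends, short the forward).
Profit at T = |F_mkt − F*| = |329.34 − 318.7990| = kr 10.54 per share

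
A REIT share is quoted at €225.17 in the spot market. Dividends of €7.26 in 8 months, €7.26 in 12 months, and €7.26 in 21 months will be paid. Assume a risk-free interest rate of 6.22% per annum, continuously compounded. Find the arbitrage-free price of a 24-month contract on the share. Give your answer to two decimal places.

€232.01

PV(dividends) I = 7.26·e^(−0.0622·8/12) + 7.26·e^(−0.0622·12/12) + 7.26·e^(−0.0622·21/12)
I = 6.9651 + 6.8222 + 6.5112 = 20.2985
F = (S − I)·e^(rT) = (225.17 − 20.2985) · e^(0.0622·24/12)
= 204.8715 · e^0.124400 = 204.8715 × 1.132469 = €232.01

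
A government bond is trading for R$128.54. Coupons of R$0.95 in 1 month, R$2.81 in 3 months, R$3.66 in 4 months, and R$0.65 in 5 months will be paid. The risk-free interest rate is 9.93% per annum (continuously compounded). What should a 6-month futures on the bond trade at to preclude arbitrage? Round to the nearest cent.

PV(coupons) I = 0.95·e^(−0.0993·1/12) + 2.81·e^(−0.0993·3/12) + 3.66·e^(−0.0993·4/12) + 0.65·e^(−0.0993·5/12)
I = 0.9422 + 2.7411 + 3.5408 + 0.6237 = 7.8478
F = (S − I)·e^(rT) = (128.54 − 7.8478) · e^(0.0993·6/12)
= 120.6922 · e^0.049650 = 120.6922 × 1.050903 = R$126.84

R$126.84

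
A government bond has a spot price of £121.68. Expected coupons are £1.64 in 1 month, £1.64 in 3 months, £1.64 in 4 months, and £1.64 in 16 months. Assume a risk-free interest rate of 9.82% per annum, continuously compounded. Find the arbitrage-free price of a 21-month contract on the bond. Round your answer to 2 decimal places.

PV(coupons) I = 1.64·e^(−0.0982·1/12) + 1.64·e^(−0.0982·3/12) + 1.64·e^(−0.0982·4/12) + 1.64·e^(−0.0982·16/12)
I = 1.6266 + 1.6002 + 1.5872 + 1.4387 = 6.2527
F = (S − I)·e^(rT) = (121.68 − 6.2527) · e^(0.0982·21/12)
= 115.4273 · e^0.171850 = 115.4273 × 1.187500 = £137.07

£137.07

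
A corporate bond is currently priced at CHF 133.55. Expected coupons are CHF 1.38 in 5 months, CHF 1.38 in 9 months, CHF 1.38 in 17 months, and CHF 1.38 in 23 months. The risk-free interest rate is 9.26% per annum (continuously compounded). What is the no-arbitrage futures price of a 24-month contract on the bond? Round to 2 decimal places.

PV(coupons) I = 1.38·e^(−0.0926·5/12) + 1.38·e^(−0.0926·9/12) + 1.38·e^(−0.0926·17/12) + 1.38·e^(−0.0926·23/12)
I = 1.3278 + 1.2874 + 1.2103 + 1.1556 = 4.9811
F = (S − I)·e^(rT) = (133.55 − 4.9811) · e^(0.0926·24/12)
= 128.5689 · e^0.185200 = 128.5689 × 1.203459 = CHF 154.73

CHF 154.73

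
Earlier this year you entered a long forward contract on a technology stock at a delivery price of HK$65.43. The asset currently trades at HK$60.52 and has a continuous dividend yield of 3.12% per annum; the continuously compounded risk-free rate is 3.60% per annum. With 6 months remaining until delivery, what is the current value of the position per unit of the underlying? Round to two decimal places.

-HK$4.68

Current fair forward for the remaining 6 months: F = S·e^((r − q)·T), (r − q) = 0.0360 − 0.0312 = 0.0048
F = 60.52 · e^(0.0048 × 6/12) = 60.52 × 1.002403 = 60.6654
Value of long forward = (F − K)·e^(−rT) = (60.6654 − 65.43) · e^(−0.0360·6/12)
= -4.7646 × 0.982161 = -4.68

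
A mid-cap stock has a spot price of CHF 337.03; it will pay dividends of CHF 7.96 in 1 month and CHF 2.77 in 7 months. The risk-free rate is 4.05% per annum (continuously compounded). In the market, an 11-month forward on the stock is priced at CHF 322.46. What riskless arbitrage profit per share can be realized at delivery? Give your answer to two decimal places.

PV(dividends) I = 7.96·e^(−0.0405·1/12) + 2.77·e^(−0.0405·7/12) = 10.6385
Fair forward F* = (S − I)·e^(rT) = (337.03 − 10.6385)·e^0.037125 = 326.3915 × 1.037823 = 338.7366
Market CHF 322.46 < fair 338.7366: forward underpriced → reverse cash-and-carry (short the stock, invest proceeds at r, pay the dividends, go long the forward).
Profit at T = |F_mkt − F*| = |322.46 − 338.7366| = CHF 16.28 per share

CHF 16.28 per share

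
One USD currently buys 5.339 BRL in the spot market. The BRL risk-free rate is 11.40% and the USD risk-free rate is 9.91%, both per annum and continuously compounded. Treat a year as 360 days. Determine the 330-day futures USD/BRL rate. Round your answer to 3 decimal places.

5.412

F = S·e^((r_BRL − r_USD)T) = 5.339 · e^((0.1140 − 0.0991) × 330/360)
= 5.339 · e^0.013658 = 5.339 × 1.013752
F = 5.412 BRL per USD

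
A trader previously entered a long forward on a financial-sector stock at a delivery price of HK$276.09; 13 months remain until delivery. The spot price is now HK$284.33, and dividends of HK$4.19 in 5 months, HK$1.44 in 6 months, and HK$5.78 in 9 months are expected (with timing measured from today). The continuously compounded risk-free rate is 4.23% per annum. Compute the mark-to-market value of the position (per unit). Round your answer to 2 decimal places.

PV(remaining dividends) I = 4.19·e^(−0.0423·5/12) + 1.44·e^(−0.0423·6/12) + 5.78·e^(−0.0423·9/12) = 11.1262
Current forward F = (S − I)·e^(rT) = (284.33 − 11.1262)·e^(0.0423·13/12) = 273.2038 × 1.046891 = 286.0146
Value (long) = (F − K)·e^(−rT) = (286.0146 − 276.09) × 0.955209 = 9.4801
Value = HK$9.48

HK$9.48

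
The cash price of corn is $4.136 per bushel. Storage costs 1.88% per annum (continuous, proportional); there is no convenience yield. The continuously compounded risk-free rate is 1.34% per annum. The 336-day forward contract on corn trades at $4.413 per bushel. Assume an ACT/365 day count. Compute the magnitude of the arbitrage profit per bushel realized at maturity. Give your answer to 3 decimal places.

Fair forward: F* = S·e^(carry·T), with carry = (r + u) = 0.0134 + 0.0188 = 0.0322
F* = 4.136 · e^(0.0322 × 336/365) = 4.136 · e^0.029642 = 4.136 × 1.030086 = $4.2604
Market $4.413 > fair $4.2604: forward overpriced → cash-and-carry (buy spot, short the forward).
At maturity, profit = |F_mkt − F*| = |4.413 − 4.2604| = $0.153 per bushel

$0.153 per bushel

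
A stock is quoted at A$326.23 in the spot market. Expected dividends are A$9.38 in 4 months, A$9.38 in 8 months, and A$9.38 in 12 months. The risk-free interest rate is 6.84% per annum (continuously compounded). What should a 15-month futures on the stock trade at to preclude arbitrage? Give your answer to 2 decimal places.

PV(dividends) I = 9.38·e^(−0.0684·4/12) + 9.38·e^(−0.0684·8/12) + 9.38·e^(−0.0684·12/12)
I = 9.1686 + 8.9619 + 8.7599 = 26.8904
F = (S − I)·e^(rT) = (326.23 − 26.8904) · e^(0.0684·15/12)
= 299.3396 · e^0.085500 = 299.3396 × 1.089262 = A$326.06

A$326.06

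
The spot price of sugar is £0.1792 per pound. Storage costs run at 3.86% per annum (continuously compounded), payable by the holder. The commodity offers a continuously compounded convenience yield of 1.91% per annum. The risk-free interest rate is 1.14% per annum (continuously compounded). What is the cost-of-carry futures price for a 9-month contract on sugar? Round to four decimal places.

Net carry = r + u − y = 0.0114 + 0.0386 − 0.0191 = 0.0309
F = S·e^((r+u−y)T) = 0.1792 · e^(0.0309 × 9/12) = 0.1792 · e^0.023175
= 0.1792 × 1.023446 = £0.1834 per pound

£0.1834 per pound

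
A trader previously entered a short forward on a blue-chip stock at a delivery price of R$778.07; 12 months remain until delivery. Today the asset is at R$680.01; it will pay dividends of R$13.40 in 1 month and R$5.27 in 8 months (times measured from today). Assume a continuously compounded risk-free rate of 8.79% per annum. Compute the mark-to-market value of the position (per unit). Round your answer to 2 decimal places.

R$50.86

PV(remaining dividends) I = 13.40·e^(−0.0879·1/12) + 5.27·e^(−0.0879·8/12) = 18.2723
Current forward F = (S − I)·e^(rT) = (680.01 − 18.2723)·e^(0.0879·12/12) = 661.7377 × 1.091879 = 722.5375
Value (long) = (F − K)·e^(−rT) = (722.5375 − 778.07) × 0.915852 = -50.8596
Short position value = −(long value) = R$50.86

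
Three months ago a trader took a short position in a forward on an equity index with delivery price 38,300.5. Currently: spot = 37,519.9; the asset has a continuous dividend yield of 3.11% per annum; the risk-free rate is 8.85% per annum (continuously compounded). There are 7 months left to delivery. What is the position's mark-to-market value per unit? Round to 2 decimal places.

Current fair forward for the remaining 7 months: F = S·e^((r − q)·T), (r − q) = 0.0885 − 0.0311 = 0.0574
F = 37519.9 · e^(0.0574 × 7/12) = 37519.9 × 1.03405021 = 38797.4605
Value of long forward = (F − K)·e^(−rT) = (38797.4605 − 38300.5) · e^(−0.0885·7/12)
= 496.9605 × 0.94968493 = 471.96
Short position value = −(long value) = -471.96

-471.96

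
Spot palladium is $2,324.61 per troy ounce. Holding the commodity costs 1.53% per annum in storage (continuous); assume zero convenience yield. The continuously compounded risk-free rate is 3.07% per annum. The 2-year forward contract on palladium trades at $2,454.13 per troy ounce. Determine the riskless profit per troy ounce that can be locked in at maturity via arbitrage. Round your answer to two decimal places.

$94.49 per troy ounce

Fair forward: F* = S·e^(carry·T), with carry = (r + u) = 0.0307 + 0.0153 = 0.0460
F* = 2324.61 · e^(0.0460 × 2) = 2324.61 · e^0.09200000 = 2324.61 × 1.09636482 = $2548.6206
Market $2454.13 < fair $2548.6206: forward underpriced → reverse cash-and-carry (short spot, go long the forward).
At maturity, profit = |F_mkt − F*| = |2454.13 − 2548.6206| = $94.49 per troy ounce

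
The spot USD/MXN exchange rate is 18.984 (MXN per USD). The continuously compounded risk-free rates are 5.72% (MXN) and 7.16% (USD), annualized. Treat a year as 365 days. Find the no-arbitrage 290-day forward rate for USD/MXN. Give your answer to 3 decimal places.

18.768

F = S·e^((r_MXN − r_USD)T) = 18.984 · e^((0.0572 − 0.0716) × 290/365)
= 18.984 · e^-0.011441 = 18.984 × 0.988624
F = 18.768 MXN per USD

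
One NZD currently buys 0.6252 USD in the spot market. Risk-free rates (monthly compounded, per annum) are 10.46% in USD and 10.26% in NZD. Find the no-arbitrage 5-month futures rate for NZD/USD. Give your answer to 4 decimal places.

0.6257

By covered interest parity, F = S · (1+r_USD/12)^(12T) / (1+r_NZD/12)^(12T)
= 0.6252 × 1.044350 / 1.043487 = 0.6252 × 1.000827
F = 0.6257 USD per NZD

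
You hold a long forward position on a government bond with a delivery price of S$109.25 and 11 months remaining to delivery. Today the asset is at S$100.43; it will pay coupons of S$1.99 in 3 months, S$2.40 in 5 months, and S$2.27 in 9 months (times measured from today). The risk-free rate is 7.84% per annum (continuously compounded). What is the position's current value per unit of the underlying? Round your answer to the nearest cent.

-S$7.66

PV(remaining coupons) I = 1.99·e^(−0.0784·3/12) + 2.40·e^(−0.0784·5/12) + 2.27·e^(−0.0784·9/12) = 6.4146
Current forward F = (S − I)·e^(rT) = (100.43 − 6.4146)·e^(0.0784·11/12) = 94.0154 × 1.074512 = 101.0207
Value (long) = (F − K)·e^(−rT) = (101.0207 − 109.25) × 0.930655 = -7.6586
Value = -S$7.66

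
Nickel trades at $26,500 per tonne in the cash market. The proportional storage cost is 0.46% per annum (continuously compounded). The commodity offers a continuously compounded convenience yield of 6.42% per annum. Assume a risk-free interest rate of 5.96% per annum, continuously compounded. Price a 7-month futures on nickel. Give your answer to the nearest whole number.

Net carry = r + u − y = 0.0596 + 0.0046 − 0.0642 = 0.0000
F = S·e^((r+u−y)T) = 26500 · e^(0.0000 × 7/12) = 26500 · e^0.000000
= 26500 × 1.000000 = $26,500 per tonne

$26,500 per tonne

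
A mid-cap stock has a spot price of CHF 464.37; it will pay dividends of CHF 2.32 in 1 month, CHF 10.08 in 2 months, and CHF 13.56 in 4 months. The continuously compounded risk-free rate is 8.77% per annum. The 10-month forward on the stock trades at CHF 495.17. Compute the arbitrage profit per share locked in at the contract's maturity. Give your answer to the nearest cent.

CHF 22.92 per share

PV(dividends) I = 2.32·e^(−0.0877·1/12) + 10.08·e^(−0.0877·2/12) + 13.56·e^(−0.0877·4/12) = 25.4062
Fair forward F* = (S − I)·e^(rT) = (464.37 − 25.4062)·e^0.073083 = 438.9638 × 1.075820 = 472.2460
Market CHF 495.17 > fair 472.2460: forward overpriced → cash-and-carry (borrow at r, buy the stock and collect the dividends, short the forward).
Profit at T = |F_mkt − F*| = |495.17 − 472.2460| = CHF 22.92 per share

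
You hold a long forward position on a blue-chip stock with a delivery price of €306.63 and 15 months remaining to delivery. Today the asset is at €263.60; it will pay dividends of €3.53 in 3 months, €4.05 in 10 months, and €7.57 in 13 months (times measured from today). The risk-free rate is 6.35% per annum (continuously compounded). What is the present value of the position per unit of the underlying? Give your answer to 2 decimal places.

PV(remaining dividends) I = 3.53·e^(−0.0635·3/12) + 4.05·e^(−0.0635·10/12) + 7.57·e^(−0.0635·13/12) = 14.3824
Current forward F = (S − I)·e^(rT) = (263.60 − 14.3824)·e^(0.0635·15/12) = 249.2176 × 1.082610 = 269.8055
Value (long) = (F − K)·e^(−rT) = (269.8055 − 306.63) × 0.923693 = -34.0145
Value = -€34.01

-€34.01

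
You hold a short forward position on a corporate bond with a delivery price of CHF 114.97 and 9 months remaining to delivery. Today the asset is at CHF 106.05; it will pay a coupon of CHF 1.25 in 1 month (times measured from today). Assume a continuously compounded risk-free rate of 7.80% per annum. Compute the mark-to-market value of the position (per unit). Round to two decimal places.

PV(remaining coupons) I = 1.25·e^(−0.0780·1/12) = 1.2419
Current forward F = (S − I)·e^(rT) = (106.05 − 1.2419)·e^(0.0780·9/12) = 104.8081 × 1.060245 = 111.1223
Value (long) = (F − K)·e^(−rT) = (111.1223 − 114.97) × 0.943178 = -3.6291
Short position value = −(long value) = CHF 3.63

CHF 3.63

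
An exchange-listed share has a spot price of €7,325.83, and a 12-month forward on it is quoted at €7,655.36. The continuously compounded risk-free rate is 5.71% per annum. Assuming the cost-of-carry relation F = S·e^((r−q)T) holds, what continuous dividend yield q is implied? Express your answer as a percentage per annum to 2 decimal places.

From F = S·e^((r−q)T): (r − q) = ln(F/S)/T
ln(7655.36/7325.83) = ln(1.044982) = 0.044000
(r − q) = 0.044000 / (12/12) = 0.044000
q = r − ln(F/S)/T = 0.0571 − 0.044000 = 0.013100
q = 1.31%

1.31%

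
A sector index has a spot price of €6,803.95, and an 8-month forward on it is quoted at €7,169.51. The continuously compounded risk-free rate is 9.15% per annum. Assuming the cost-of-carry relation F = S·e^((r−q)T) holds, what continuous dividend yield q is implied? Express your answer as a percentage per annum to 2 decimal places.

From F = S·e^((r−q)T): (r − q) = ln(F/S)/T
ln(7169.51/6803.95) = ln(1.053728) = 0.052334
(r − q) = 0.052334 / (8/12) = 0.078501
q = r − ln(F/S)/T = 0.0915 − 0.078501 = 0.012999
q = 1.30%

1.30%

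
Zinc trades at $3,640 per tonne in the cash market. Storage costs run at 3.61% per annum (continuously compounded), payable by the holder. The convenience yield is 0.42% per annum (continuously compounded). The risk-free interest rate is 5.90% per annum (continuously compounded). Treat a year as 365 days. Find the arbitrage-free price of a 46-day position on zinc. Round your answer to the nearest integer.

Net carry = r + u − y = 0.0590 + 0.0361 − 0.0042 = 0.0909
F = S·e^((r+u−y)T) = 3640 · e^(0.0909 × 46/365) = 3640 · e^0.011456
= 3640 × 1.011522 = $3,682 per tonne

$3,682 per tonne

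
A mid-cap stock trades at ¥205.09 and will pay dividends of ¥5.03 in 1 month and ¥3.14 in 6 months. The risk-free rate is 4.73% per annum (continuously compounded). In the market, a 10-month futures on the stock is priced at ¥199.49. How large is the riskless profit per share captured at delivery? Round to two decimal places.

¥5.44 per share

PV(dividends) I = 5.03·e^(−0.0473·1/12) + 3.14·e^(−0.0473·6/12) = 8.0768
Fair futures F* = (S − I)·e^(rT) = (205.09 − 8.0768)·e^0.039417 = 197.0132 × 1.040204 = 204.9339
Market ¥199.49 < fair 204.9339: forward underpriced → reverse cash-and-carry (short the stock, invest proceeds at r, pay the dividends, go long the forward).
Profit at T = |F_mkt − F*| = |199.49 − 204.9339| = ¥5.44 per share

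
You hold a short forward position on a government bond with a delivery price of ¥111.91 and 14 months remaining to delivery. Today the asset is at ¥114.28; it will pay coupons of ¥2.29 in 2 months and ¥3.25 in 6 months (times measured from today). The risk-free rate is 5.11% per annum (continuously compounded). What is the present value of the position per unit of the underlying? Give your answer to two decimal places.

PV(remaining coupons) I = 2.29·e^(−0.0511·2/12) + 3.25·e^(−0.0511·6/12) = 5.4386
Current forward F = (S − I)·e^(rT) = (114.28 − 5.4386)·e^(0.0511·14/12) = 108.8414 × 1.061430 = 115.5275
Value (long) = (F − K)·e^(−rT) = (115.5275 − 111.91) × 0.942126 = 3.4081
Short position value = −(long value) = -¥3.41

-¥3.41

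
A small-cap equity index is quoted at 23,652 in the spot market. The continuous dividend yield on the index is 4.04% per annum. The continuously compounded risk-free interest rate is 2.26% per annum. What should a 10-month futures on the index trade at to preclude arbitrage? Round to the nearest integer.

F = S·e^((r − q)T) = 23652 · e^((0.0226 − 0.0404) × 10/12)
= 23652 · e^-0.014833 = 23652 × 0.985276
F = 23,304

23,304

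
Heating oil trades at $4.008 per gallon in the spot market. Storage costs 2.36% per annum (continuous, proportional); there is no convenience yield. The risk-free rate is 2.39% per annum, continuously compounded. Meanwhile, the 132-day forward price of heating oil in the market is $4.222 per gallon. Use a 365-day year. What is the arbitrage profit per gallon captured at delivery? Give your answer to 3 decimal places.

Fair forward: F* = S·e^(carry·T), with carry = (r + u) = 0.0239 + 0.0236 = 0.0475
F* = 4.008 · e^(0.0475 × 132/365) = 4.008 · e^0.017178 = 4.008 × 1.017326 = $4.0774
Market $4.222 > fair $4.0774: forward overpriced → cash-and-carry (buy spot, short the forward).
At maturity, profit = |F_mkt − F*| = |4.222 − 4.0774| = $0.145 per gallon

$0.145 per gallon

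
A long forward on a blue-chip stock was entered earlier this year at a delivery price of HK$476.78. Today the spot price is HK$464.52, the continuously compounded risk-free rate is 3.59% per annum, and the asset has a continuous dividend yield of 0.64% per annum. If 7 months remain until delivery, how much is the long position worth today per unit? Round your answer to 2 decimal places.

Current fair forward for the remaining 7 months: F = S·e^((r − q)·T), (r − q) = 0.0359 − 0.0064 = 0.0295
F = 464.52 · e^(0.0295 × 7/12) = 464.52 × 1.017357 = 472.5827
Value of long forward = (F − K)·e^(−rT) = (472.5827 − 476.78) · e^(−0.0359·7/12)
= -4.1973 × 0.979276 = -4.11

-HK$4.11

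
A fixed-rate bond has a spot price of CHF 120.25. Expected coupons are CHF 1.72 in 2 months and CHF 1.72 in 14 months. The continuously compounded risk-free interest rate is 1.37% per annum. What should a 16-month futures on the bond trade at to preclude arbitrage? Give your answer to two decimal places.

PV(coupons) I = 1.72·e^(−0.0137·2/12) + 1.72·e^(−0.0137·14/12)
I = 1.7161 + 1.6927 = 3.4088
F = (S − I)·e^(rT) = (120.25 − 3.4088) · e^(0.0137·16/12)
= 116.8412 · e^0.018267 = 116.8412 × 1.018435 = CHF 119.00

CHF 119.00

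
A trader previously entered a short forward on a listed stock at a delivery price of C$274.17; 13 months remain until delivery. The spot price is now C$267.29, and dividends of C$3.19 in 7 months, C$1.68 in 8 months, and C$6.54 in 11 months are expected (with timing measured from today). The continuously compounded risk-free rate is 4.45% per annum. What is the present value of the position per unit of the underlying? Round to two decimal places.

PV(remaining dividends) I = 3.19·e^(−0.0445·7/12) + 1.68·e^(−0.0445·8/12) + 6.54·e^(−0.0445·11/12) = 11.0177
Current forward F = (S − I)·e^(rT) = (267.29 − 11.0177)·e^(0.0445·13/12) = 256.2723 × 1.049389 = 268.9293
Value (long) = (F − K)·e^(−rT) = (268.9293 − 274.17) × 0.952935 = -4.9940
Short position value = −(long value) = C$4.99

C$4.99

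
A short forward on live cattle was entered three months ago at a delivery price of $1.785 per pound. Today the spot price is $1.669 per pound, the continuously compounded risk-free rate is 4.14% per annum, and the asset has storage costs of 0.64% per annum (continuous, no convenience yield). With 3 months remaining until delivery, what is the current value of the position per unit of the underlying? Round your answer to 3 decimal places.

Current fair forward for the remaining 3 months: F = S·e^((r + u)·T), (r + u) = 0.0414 + 0.0064 = 0.0478
F = 1.669 · e^(0.0478 × 3/12) = 1.669 × 1.012022 = 1.6891
Value of long forward = (F − K)·e^(−rT) = (1.6891 − 1.785) · e^(−0.0414·3/12)
= -0.0959 × 0.989703 = -0.095
Short position value = −(long value) = $0.095

$0.095 per pound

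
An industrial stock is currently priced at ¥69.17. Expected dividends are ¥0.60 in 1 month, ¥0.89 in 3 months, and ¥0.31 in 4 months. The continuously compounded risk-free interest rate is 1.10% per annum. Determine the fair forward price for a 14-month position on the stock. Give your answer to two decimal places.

PV(dividends) I = 0.60·e^(−0.0110·1/12) + 0.89·e^(−0.0110·3/12) + 0.31·e^(−0.0110·4/12)
I = 0.5995 + 0.8876 + 0.3089 = 1.7960
F = (S − I)·e^(rT) = (69.17 − 1.7960) · e^(0.0110·14/12)
= 67.3740 · e^0.012833 = 67.3740 × 1.012916 = ¥68.24

¥68.24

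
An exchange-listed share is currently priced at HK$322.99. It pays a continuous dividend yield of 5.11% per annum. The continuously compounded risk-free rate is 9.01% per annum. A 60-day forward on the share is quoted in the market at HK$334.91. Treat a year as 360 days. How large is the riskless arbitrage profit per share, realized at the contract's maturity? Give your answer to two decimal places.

Fair forward: F* = S·e^(carry·T), with carry = (r − q) = 0.0901 − 0.0511 = 0.0390
F* = 322.99 · e^(0.0390 × 60/360) = 322.99 · e^0.006500 = 322.99 × 1.006521 = HK$325.0962
Market HK$334.91 > fair HK$325.0962: forward overpriced → cash-and-carry (buy spot, short the forward).
At maturity, profit = |F_mkt − F*| = |334.91 − 325.0962| = HK$9.81 per share

HK$9.81 per share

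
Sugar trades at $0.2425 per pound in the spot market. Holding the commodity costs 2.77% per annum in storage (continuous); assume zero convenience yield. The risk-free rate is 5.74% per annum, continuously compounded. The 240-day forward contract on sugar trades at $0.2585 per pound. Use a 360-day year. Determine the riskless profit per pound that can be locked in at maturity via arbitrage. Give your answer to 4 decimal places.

Fair forward: F* = S·e^(carry·T), with carry = (r + u) = 0.0574 + 0.0277 = 0.0851
F* = 0.2425 · e^(0.0851 × 240/360) = 0.2425 · e^0.056733 = 0.2425 × 1.058373 = $0.2567
Market $0.2585 > fair $0.2567: forward overpriced → cash-and-carry (buy spot, short the forward).
At maturity, profit = |F_mkt − F*| = |0.2585 − 0.2567| = $0.0018 per pound

$0.0018 per pound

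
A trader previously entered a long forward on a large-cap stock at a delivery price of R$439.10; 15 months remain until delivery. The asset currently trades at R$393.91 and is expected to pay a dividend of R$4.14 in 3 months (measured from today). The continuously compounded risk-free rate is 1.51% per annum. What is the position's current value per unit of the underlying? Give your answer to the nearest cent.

-R$41.10

PV(remaining dividends) I = 4.14·e^(−0.0151·3/12) = 4.1244
Current forward F = (S − I)·e^(rT) = (393.91 − 4.1244)·e^(0.0151·15/12) = 389.7856 × 1.019054 = 397.2126
Value (long) = (F − K)·e^(−rT) = (397.2126 − 439.10) × 0.981302 = -41.1042
Value = -R$41.10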